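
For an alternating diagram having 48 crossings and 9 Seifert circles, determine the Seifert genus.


For alternating knots, g = (c - s + 1)/2.
= (48 - 9 + 1)/2
= 40/2 = 20

20


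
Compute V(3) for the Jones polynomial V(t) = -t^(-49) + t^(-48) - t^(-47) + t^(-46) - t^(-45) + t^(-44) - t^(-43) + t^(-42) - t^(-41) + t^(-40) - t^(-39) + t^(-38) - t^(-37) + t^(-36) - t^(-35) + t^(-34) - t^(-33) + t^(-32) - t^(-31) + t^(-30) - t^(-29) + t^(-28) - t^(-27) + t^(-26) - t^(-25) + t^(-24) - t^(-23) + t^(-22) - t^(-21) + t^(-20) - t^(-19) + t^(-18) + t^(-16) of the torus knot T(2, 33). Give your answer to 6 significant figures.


Substituting t = 3 into V(t) = -t^(-49) + t^(-48) - t^(-47) + t^(-46) - t^(-45) + t^(-44) - t^(-43) + t^(-42) - t^(-41) + t^(-40) - t^(-39) + t^(-38) - t^(-37) + t^(-36) - t^(-35) + t^(-34) - t^(-33) + t^(-32) - t^(-31) + t^(-30) - t^(-29) + t^(-28) - t^(-27) + t^(-26) - t^(-25) + t^(-24) - t^(-23) + t^(-22) - t^(-21) + t^(-20) - t^(-19) + t^(-18) + t^(-16):
  (-)t^(-49) = -4.17887e-24
  (+)t^(-48) = 1.25366e-23
  (-)t^(-47) = -3.76098e-23
  (+)t^(-46) = 1.12829e-22
  (-)t^(-45) = -3.38488e-22
  (+)t^(-44) = 1.01546e-21
  (-)t^(-43) = -3.04639e-21
  (+)t^(-42) = 9.13918e-21
  (-)t^(-41) = -2.74175e-20
  (+)t^(-40) = 8.22526e-20
  (-)t^(-39) = -2.46758e-19
  (+)t^(-38) = 7.40274e-19
  (-)t^(-37) = -2.22082e-18
  (+)t^(-36) = 6.66246e-18
  (-)t^(-35) = -1.99874e-17
  (+)t^(-34) = 5.99622e-17
  (-)t^(-33) = -1.79887e-16
  (+)t^(-32) = 5.3966e-16
  (-)t^(-31) = -1.61898e-15
  (+)t^(-30) = 4.85694e-15
  (-)t^(-29) = -1.45708e-14
  (+)t^(-28) = 4.37124e-14
  (-)t^(-27) = -1.31137e-13
  (+)t^(-26) = 3.93412e-13
  (-)t^(-25) = -1.18024e-12
  (+)t^(-24) = 3.54071e-12
  (-)t^(-23) = -1.06221e-11
  (+)t^(-22) = 3.18664e-11
  (-)t^(-21) = -9.55991e-11
  (+)t^(-20) = 2.86797e-10
  (-)t^(-19) = -8.60392e-10
  (+)t^(-18) = 2.58117e-09
  (+)t^(-16) = 2.32306e-08
Sum = (-4.17887e-24) + (1.25366e-23) + (-3.76098e-23) + (1.12829e-22) + (-3.38488e-22) + (1.01546e-21) + (-3.04639e-21) + (9.13918e-21) + (-2.74175e-20) + (8.22526e-20) + (-2.46758e-19) + (7.40274e-19) + (-2.22082e-18) + (6.66246e-18) + (-1.99874e-17) + (5.99622e-17) + (-1.79887e-16) + (5.3966e-16) + (-1.61898e-15) + (4.85694e-15) + (-1.45708e-14) + (4.37124e-14) + (-1.31137e-13) + (3.93412e-13) + (-1.18024e-12) + (3.54071e-12) + (-1.06221e-11) + (3.18664e-11) + (-9.55991e-11) + (2.86797e-10) + (-8.60392e-10) + (2.58117e-09) + (2.32306e-08)
= 2.516645422e-08
Rounded to 6 significant figures: 2.51665e-08

2.51665e-08


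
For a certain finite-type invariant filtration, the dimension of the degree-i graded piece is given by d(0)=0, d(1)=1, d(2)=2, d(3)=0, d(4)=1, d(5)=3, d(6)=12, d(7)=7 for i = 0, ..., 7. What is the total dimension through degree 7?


Total dimension = d(0) + d(1) + ... + d(7)
= 0 + 1 + 2 + 0 + 1 + 3 + 12 + 7
= 26

26


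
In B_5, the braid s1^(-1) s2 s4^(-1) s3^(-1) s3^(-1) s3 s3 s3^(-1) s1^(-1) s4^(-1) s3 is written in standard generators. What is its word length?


The word length counts the number of generators (including inverses).
Listing each generator: s1^(-1), s2, s4^(-1), s3^(-1), s3^(-1), s3, s3, s3^(-1), s1^(-1), s4^(-1), s3
There are 11 generators in this braid word.

11


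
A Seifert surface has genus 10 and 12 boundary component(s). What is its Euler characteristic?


chi = 2 - 2g - b
= 2 - 2*10 - 12
= 2 - 20 - 12 = -30

-30


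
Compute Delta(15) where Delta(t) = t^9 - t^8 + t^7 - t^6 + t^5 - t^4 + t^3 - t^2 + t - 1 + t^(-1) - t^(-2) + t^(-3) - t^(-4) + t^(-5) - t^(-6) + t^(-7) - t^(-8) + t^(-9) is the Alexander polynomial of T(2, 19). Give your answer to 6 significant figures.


Substituting t = 15 into Delta(t) = t^9 - t^8 + t^7 - t^6 + t^5 - t^4 + t^3 - t^2 + t - 1 + t^(-1) - t^(-2) + t^(-3) - t^(-4) + t^(-5) - t^(-6) + t^(-7) - t^(-8) + t^(-9):
Term values: (38443359375) + (-2562890625) + (170859375) + (-11390625) + (759375) + (-50625) + (3375) + (-225) + (15) + (-1) + (0.0666667) + (-0.00444444) + (0.000296296) + (-1.97531e-05) + (1.31687e-06) + (-8.77915e-08) + (5.85277e-09) + (-3.90184e-10) + (2.60123e-11)
Sum = 3.604064941e+10
Rounded to 6 significant figures: 3.60406e+10

3.60406e+10


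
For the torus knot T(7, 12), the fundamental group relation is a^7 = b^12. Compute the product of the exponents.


The relation is a^7 = b^12.
Product of exponents = 7 * 12
= 84

84


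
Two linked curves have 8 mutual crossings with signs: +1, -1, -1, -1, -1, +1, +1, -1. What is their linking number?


Step 1: Count positive crossings: 3
Step 2: Count negative crossings: 5
Step 3: Sum of signs = 3 - 5 = -2
Step 4: Linking number = sum/2 = -2/2 = -1

-1


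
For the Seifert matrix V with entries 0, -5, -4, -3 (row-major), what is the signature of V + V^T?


Step 1: V + V^T = [[0, -9], [-9, -6]]
Step 2: trace = -6, det = -81
Step 3: Discriminant = (-6)^2 - 4*(-81) = 360
Step 4: Eigenvalues: 6.48683, -12.4868
Step 5: Signature = (# positive eigenvalues) - (# negative eigenvalues) = 0

0


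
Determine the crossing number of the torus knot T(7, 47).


For a torus knot T(p, q) with gcd(p,q)=1,
the crossing number is min(p*(q-1), q*(p-1)).
p*(q-1) = 7*46 = 322
q*(p-1) = 47*6 = 282
min(322, 282) = 282

282


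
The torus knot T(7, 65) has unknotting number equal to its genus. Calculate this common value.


For a torus knot T(p,q), both the unknotting number and genus equal (p-1)(q-1)/2.
= (7-1)(65-1)/2
= 6*64/2
= 384/2 = 192

192


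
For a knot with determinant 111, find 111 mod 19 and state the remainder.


Step 1: A knot is p-colorable if and only if p divides its determinant.
Step 2: Compute 111 mod 19.
111 = 5 * 19 + 16
Step 3: 111 mod 19 = 16
Step 4: The knot is 19-colorable: no

16


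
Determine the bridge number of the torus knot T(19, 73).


The bridge number of T(p,q) is min(p,q).
min(19, 73) = 19

19


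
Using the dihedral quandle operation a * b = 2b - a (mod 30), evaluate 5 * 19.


5 * 19 = 2*19 - 5 mod 30
= 38 - 5 mod 30
= 33 mod 30 = 3

3


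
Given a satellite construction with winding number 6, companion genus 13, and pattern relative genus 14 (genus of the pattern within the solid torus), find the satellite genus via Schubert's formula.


Schubert: g(satellite) = g_rel(pattern) + |winding| * g(companion),
where g_rel(pattern) is the genus of the pattern relative to the solid torus.
= 14 + 6 * 13
= 14 + 78 = 92

92


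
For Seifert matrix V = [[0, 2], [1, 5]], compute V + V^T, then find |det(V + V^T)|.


Step 1: Form V + V^T where V = [[0, 2], [1, 5]]
  V^T = [[0, 1], [2, 5]]
  V + V^T = [[0, 3], [3, 10]]
Step 2: det(V + V^T) = 0*10 - 3*3
  = 0 - 9 = -9
Step 3: Knot determinant = |det(V + V^T)| = |-9| = 9

9


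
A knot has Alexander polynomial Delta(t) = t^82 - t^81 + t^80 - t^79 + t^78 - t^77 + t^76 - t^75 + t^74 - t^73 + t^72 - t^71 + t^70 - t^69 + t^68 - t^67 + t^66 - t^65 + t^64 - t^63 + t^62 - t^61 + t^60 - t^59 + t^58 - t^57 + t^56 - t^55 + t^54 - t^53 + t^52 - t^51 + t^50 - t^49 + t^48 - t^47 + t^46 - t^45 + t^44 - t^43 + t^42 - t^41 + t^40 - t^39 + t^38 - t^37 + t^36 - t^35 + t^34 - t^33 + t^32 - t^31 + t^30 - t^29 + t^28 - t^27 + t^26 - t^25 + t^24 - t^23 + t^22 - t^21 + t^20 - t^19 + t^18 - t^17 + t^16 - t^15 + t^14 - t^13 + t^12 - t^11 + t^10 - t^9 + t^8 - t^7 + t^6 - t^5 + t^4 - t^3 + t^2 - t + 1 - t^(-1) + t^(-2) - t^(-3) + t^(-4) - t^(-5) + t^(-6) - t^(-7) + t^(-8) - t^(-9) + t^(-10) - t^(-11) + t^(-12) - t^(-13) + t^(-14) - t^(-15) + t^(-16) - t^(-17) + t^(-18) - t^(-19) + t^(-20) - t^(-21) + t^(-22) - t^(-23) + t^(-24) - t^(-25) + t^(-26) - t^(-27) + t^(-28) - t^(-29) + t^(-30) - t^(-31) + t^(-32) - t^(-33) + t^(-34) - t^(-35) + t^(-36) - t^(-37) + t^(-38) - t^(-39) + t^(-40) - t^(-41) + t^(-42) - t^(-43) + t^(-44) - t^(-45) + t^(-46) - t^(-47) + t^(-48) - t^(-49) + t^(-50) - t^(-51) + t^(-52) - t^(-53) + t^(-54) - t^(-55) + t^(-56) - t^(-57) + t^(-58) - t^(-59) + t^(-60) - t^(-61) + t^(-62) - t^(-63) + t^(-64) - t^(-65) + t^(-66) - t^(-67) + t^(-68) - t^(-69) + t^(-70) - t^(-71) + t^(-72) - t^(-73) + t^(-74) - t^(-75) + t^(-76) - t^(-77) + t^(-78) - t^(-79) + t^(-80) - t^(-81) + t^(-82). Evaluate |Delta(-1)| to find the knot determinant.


Step 1: The polynomial has 165 terms with alternating signs, exponents from 82 down to -82.
Step 2: Substitute t = -1. The i-th term has coefficient (-1)^i and exponent (m-i),
  so its value is (-1)^i * (-1)^(m-i) = (-1)^m = 1 for every i.
Step 3: All 165 terms equal 1, so Delta(-1) = 165 * (1) = 165
Step 4: |Delta(-1)| = 165

165


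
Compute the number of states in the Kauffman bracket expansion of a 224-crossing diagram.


Each crossing contributes 2 choices (A-smoothing or B-smoothing).
Total states = 2^224 = 26959946667150639794667015087019630673637144422540572481103610249216

26959946667150639794667015087019630673637144422540572481103610249216


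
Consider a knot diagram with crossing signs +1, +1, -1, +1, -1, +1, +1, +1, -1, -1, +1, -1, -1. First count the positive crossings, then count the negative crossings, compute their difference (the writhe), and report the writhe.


Step 1: Count positive crossings (+1).
Positive crossings: 7
Step 2: Count negative crossings (-1).
Negative crossings: 6
Step 3: Writhe = (positive) - (negative)
w = 7 - 6 = 1
Step 4: |w| = 1, and w is positive

1


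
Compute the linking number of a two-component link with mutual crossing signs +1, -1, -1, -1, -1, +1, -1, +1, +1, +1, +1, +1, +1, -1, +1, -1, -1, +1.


Step 1: Count positive crossings: 10
Step 2: Count negative crossings: 8
Step 3: Sum of signs = 10 - 8 = 2
Step 4: Linking number = sum/2 = 2/2 = 1

1


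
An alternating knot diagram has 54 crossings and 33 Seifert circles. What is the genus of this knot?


For alternating knots, g = (c - s + 1)/2.
= (54 - 33 + 1)/2
= 22/2 = 11

11


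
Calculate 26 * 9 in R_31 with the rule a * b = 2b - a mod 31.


26 * 9 = 2*9 - 26 mod 31
= 18 - 26 mod 31
= -8 mod 31 = 23

23


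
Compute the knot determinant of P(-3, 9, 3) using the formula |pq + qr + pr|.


Step 1: Compute pq + qr + pr.
pq = (-3)*9 = -27
qr = 9*3 = 27
pr = (-3)*3 = -9
pq + qr + pr = -27 + 27 + (-9) = -9
Step 2: Take absolute value.
det(P(-3,9,3)) = |-9| = 9

9


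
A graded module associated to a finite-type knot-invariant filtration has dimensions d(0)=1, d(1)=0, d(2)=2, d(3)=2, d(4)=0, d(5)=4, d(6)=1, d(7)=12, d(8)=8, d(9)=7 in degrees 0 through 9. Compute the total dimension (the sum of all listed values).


Total dimension = d(0) + d(1) + ... + d(9)
= 1 + 0 + 2 + 2 + 0 + 4 + 1 + 12 + 8 + 7
= 37

37


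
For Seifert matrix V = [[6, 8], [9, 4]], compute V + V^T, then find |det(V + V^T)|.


Step 1: Form V + V^T where V = [[6, 8], [9, 4]]
  V^T = [[6, 9], [8, 4]]
  V + V^T = [[12, 17], [17, 8]]
Step 2: det(V + V^T) = 12*8 - 17*17
  = 96 - 289 = -193
Step 3: Knot determinant = |det(V + V^T)| = |-193| = 193

193


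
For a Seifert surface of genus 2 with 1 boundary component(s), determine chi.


chi = 2 - 2g - b
= 2 - 2*2 - 1
= 2 - 4 - 1 = -3

-3


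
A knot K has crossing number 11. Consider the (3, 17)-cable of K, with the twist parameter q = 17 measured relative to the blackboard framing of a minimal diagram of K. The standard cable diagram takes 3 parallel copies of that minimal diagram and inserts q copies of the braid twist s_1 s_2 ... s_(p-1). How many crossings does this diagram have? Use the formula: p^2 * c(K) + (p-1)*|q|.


Step 1: Each of the c(K) crossings of the companion diagram becomes p*p = p^2 crossings among the p parallel strands, and each of the |q| twists s_1 s_2 ... s_(p-1) adds (p-1) crossings.
  Crossings = p^2 * c(K) + (p-1)*|q|
Step 2: = 3^2 * 11 + (3-1)*17
Step 3: = 9*11 + 2*17
Step 4: = 99 + 34 = 133

133


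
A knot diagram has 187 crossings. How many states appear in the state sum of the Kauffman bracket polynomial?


Each crossing contributes 2 choices (A-smoothing or B-smoothing).
Total states = 2^187 = 196159429230833773869868419475239575503198607639501078528

196159429230833773869868419475239575503198607639501078528


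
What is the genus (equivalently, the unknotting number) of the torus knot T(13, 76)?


For a torus knot T(p,q), both the unknotting number and genus equal (p-1)(q-1)/2.
= (13-1)(76-1)/2
= 12*75/2
= 900/2 = 450

450


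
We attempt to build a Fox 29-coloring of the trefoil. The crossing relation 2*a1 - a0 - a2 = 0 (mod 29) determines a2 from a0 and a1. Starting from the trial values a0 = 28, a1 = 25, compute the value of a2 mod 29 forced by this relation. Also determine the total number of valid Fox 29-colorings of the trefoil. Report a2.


Step 1: Apply the given crossing relation 2*a1 - a0 - a2 = 0 (mod 29).
  a2 = 2*a1 - a0 mod 29
  a2 = 2*25 - 28 mod 29
  a2 = 50 - 28 mod 29
  a2 = 22 mod 29 = 22
Step 2: The trefoil has determinant 3.
  Number of Fox p-colorings (p prime) is p^2 if p = 3, else p.
  Since 29 does not divide 3, only trivial (constant) colorings exist.
  (So the trial a0 = 28, a1 = 25 with a0 != a1 does NOT extend to a valid coloring of the whole trefoil: the other two crossing relations require 3*(a1 - a0) = 0 (mod 29), which fails.)
  Total colorings = 29
Step 3: a2 = 22, total Fox 29-colorings = 29

22


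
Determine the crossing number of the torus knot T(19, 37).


For a torus knot T(p, q) with gcd(p,q)=1,
the crossing number is min(p*(q-1), q*(p-1)).
p*(q-1) = 19*36 = 684
q*(p-1) = 37*18 = 666
min(684, 666) = 666

666


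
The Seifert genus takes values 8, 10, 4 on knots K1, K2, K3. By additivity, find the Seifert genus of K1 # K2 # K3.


The Seifert genus is additive under connected sum.
Seifert genus(K1 # K2 # K3) = (8) + (10) + (4)
= 22

22


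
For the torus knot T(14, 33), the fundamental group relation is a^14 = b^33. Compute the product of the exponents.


The relation is a^14 = b^33.
Product of exponents = 14 * 33
= 462

462


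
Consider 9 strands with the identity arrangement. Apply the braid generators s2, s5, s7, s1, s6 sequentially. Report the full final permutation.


Starting with identity [1, 2, 3, 4, 5, 6, 7, 8, 9].
Apply generators in sequence:
  After s2: [1, 3, 2, 4, 5, 6, 7, 8, 9]
  After s5: [1, 3, 2, 4, 6, 5, 7, 8, 9]
  After s7: [1, 3, 2, 4, 6, 5, 8, 7, 9]
  After s1: [3, 1, 2, 4, 6, 5, 8, 7, 9]
  After s6: [3, 1, 2, 4, 6, 8, 5, 7, 9]
Final permutation: [3, 1, 2, 4, 6, 8, 5, 7, 9]

[3, 1, 2, 4, 6, 8, 5, 7, 9]


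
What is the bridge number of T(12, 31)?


The bridge number of T(p,q) is min(p,q).
min(12, 31) = 12

12


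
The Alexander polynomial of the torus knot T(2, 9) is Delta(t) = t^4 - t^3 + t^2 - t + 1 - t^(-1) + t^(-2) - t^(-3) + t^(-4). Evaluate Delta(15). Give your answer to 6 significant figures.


Substituting t = 15 into Delta(t) = t^4 - t^3 + t^2 - t + 1 - t^(-1) + t^(-2) - t^(-3) + t^(-4):
Term values: (50625) + (-3375) + (225) + (-15) + (1) + (-0.0666667) + (0.00444444) + (-0.000296296) + (1.97531e-05)
Sum = 47460.9375
Rounded to 6 significant figures: 47460.9

47460.9


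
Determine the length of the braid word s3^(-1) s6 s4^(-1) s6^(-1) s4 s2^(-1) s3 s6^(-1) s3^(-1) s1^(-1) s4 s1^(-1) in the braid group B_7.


The word length counts the number of generators (including inverses).
Listing each generator: s3^(-1), s6, s4^(-1), s6^(-1), s4, s2^(-1), s3, s6^(-1), s3^(-1), s1^(-1), s4, s1^(-1)
There are 12 generators in this braid word.

12


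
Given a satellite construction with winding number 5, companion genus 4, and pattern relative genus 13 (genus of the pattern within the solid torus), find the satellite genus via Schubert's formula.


Schubert: g(satellite) = g_rel(pattern) + |winding| * g(companion),
where g_rel(pattern) is the genus of the pattern relative to the solid torus.
= 13 + 5 * 4
= 13 + 20 = 33

33


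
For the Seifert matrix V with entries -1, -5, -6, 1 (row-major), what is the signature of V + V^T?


Step 1: V + V^T = [[-2, -11], [-11, 2]]
Step 2: trace = 0, det = -125
Step 3: Discriminant = 0^2 - 4*(-125) = 500
Step 4: Eigenvalues: 11.1803, -11.1803
Step 5: Signature = (# positive eigenvalues) - (# negative eigenvalues) = 0

0


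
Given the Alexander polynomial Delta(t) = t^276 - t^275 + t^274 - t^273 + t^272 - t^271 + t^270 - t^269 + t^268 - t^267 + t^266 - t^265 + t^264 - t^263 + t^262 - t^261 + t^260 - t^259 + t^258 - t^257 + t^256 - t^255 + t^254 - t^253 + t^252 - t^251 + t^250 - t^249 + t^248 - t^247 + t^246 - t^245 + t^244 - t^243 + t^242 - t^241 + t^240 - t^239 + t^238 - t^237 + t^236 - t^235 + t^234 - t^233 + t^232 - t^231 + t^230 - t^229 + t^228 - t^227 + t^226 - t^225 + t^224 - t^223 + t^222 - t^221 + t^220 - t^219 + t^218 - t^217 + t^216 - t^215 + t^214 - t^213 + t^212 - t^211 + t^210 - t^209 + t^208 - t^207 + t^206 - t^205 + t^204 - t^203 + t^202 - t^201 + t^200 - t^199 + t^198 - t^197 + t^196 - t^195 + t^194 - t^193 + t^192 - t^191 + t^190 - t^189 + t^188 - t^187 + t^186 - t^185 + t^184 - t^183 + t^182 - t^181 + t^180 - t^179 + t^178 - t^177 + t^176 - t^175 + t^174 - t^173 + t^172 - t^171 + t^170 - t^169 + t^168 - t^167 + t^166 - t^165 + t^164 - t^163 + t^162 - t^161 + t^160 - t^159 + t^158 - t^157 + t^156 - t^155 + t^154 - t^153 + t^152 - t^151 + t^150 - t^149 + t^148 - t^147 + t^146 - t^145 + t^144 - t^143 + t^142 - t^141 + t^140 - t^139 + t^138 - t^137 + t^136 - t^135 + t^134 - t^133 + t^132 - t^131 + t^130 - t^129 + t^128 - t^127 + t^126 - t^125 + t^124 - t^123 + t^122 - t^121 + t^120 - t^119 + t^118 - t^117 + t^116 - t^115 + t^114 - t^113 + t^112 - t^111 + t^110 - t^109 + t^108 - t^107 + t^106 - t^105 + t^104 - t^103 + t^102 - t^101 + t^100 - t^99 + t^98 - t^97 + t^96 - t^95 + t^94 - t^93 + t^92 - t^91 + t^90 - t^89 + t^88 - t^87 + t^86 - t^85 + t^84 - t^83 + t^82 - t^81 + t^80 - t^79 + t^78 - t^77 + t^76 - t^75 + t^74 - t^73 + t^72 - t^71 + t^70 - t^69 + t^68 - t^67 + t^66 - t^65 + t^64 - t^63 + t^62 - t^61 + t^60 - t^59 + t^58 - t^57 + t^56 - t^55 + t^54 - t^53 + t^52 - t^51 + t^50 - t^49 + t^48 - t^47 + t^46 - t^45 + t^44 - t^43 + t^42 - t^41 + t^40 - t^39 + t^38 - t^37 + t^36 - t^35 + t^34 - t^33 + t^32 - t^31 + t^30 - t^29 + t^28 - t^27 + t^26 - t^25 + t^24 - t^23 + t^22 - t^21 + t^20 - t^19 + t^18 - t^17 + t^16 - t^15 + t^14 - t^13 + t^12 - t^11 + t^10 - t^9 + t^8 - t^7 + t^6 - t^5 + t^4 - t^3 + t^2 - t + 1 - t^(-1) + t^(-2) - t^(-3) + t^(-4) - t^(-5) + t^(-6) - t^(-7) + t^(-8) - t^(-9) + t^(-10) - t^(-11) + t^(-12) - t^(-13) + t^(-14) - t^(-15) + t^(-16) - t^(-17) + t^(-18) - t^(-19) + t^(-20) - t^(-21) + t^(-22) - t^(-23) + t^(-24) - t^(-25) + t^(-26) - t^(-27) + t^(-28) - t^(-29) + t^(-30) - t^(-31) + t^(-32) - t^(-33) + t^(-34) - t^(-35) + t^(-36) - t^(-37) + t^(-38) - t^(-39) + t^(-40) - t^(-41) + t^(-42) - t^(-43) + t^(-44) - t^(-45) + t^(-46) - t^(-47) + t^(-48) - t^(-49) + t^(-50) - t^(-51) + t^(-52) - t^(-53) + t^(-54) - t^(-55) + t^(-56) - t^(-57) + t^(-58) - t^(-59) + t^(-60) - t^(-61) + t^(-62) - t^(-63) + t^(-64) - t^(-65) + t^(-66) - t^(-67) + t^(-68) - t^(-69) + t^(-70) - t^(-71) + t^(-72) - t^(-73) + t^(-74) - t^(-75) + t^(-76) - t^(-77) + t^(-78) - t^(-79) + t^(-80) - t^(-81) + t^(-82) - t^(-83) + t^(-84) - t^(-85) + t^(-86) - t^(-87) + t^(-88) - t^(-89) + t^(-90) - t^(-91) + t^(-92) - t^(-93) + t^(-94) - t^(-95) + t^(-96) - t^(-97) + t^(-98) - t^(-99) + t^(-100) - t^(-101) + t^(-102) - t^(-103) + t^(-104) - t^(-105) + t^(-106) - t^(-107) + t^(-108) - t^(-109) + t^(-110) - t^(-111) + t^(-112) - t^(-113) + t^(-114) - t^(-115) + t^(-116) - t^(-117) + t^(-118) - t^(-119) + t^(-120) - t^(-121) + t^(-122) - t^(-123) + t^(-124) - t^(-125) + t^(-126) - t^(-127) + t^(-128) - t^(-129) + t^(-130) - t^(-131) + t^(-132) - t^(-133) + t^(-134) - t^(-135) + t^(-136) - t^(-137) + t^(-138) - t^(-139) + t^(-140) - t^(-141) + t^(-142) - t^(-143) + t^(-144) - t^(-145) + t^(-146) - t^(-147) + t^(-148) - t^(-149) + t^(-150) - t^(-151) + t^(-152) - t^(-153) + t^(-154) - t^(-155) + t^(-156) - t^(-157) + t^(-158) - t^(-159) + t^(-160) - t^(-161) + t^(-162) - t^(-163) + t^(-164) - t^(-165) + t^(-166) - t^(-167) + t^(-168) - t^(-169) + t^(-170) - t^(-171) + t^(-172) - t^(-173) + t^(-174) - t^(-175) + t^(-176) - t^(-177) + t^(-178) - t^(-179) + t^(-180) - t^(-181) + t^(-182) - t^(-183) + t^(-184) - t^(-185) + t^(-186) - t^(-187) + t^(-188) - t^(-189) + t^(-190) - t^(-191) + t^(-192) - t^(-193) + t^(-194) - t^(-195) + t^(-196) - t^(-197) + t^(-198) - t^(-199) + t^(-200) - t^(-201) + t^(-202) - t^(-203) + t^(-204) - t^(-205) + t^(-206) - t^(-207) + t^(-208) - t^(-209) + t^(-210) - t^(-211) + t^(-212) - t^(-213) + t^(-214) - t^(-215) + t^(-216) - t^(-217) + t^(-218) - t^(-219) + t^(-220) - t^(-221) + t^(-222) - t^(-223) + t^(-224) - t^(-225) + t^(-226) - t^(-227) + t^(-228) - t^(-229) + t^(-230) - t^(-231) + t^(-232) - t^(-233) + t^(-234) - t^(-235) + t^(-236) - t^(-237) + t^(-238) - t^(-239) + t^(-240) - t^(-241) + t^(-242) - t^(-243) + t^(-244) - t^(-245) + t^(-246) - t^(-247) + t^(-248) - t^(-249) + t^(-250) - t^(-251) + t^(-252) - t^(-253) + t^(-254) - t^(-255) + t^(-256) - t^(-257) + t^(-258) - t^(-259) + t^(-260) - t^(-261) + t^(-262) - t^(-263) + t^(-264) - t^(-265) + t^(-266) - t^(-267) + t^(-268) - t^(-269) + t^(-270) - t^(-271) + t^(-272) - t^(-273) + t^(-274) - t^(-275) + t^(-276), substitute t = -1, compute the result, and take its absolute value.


Step 1: The polynomial has 553 terms with alternating signs, exponents from 276 down to -276.
Step 2: Substitute t = -1. The i-th term has coefficient (-1)^i and exponent (m-i),
  so its value is (-1)^i * (-1)^(m-i) = (-1)^m = 1 for every i.
Step 3: All 553 terms equal 1, so Delta(-1) = 553 * (1) = 553
Step 4: |Delta(-1)| = 553

553


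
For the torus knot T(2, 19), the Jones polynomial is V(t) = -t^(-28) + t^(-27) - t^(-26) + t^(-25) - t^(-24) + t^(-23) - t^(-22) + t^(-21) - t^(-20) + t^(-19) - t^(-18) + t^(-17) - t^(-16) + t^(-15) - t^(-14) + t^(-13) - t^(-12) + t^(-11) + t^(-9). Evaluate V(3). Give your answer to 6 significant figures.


Substituting t = 3 into V(t) = -t^(-28) + t^(-27) - t^(-26) + t^(-25) - t^(-24) + t^(-23) - t^(-22) + t^(-21) - t^(-20) + t^(-19) - t^(-18) + t^(-17) - t^(-16) + t^(-15) - t^(-14) + t^(-13) - t^(-12) + t^(-11) + t^(-9):
  (-)t^(-28) = -4.37124e-14
  (+)t^(-27) = 1.31137e-13
  (-)t^(-26) = -3.93412e-13
  (+)t^(-25) = 1.18024e-12
  (-)t^(-24) = -3.54071e-12
  (+)t^(-23) = 1.06221e-11
  (-)t^(-22) = -3.18664e-11
  (+)t^(-21) = 9.55991e-11
  (-)t^(-20) = -2.86797e-10
  (+)t^(-19) = 8.60392e-10
  (-)t^(-18) = -2.58117e-09
  (+)t^(-17) = 7.74352e-09
  (-)t^(-16) = -2.32306e-08
  (+)t^(-15) = 6.96917e-08
  (-)t^(-14) = -2.09075e-07
  (+)t^(-13) = 6.27225e-07
  (-)t^(-12) = -1.88168e-06
  (+)t^(-11) = 5.64503e-06
  (+)t^(-9) = 5.08053e-05
Sum = (-4.37124e-14) + (1.31137e-13) + (-3.93412e-13) + (1.18024e-12) + (-3.54071e-12) + (1.06221e-11) + (-3.18664e-11) + (9.55991e-11) + (-2.86797e-10) + (8.60392e-10) + (-2.58117e-09) + (7.74352e-09) + (-2.32306e-08) + (6.96917e-08) + (-2.09075e-07) + (6.27225e-07) + (-1.88168e-06) + (5.64503e-06) + (5.08053e-05)
= 5.503903537e-05
Rounded to 6 significant figures: 5.5039e-05

5.5039e-05


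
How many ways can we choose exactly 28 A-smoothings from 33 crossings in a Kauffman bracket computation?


We choose which 28 of 33 crossings get A-smoothings.
C(33, 28) = 33! / (28! * 5!)
= 237336

237336


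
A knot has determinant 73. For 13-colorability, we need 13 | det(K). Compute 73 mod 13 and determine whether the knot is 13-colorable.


Step 1: A knot is p-colorable if and only if p divides its determinant.
Step 2: Compute 73 mod 13.
73 = 5 * 13 + 8
Step 3: 73 mod 13 = 8
Step 4: The knot is 13-colorable: no

8


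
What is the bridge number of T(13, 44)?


The bridge number of T(p,q) is min(p,q).
min(13, 44) = 13

13


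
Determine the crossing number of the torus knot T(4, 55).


For a torus knot T(p, q) with gcd(p,q)=1,
the crossing number is min(p*(q-1), q*(p-1)).
p*(q-1) = 4*54 = 216
q*(p-1) = 55*3 = 165
min(216, 165) = 165

165


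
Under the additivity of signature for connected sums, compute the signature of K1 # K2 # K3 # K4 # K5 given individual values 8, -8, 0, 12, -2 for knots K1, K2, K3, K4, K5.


The signature is additive under connected sum.
signature(K1 # K2 # K3 # K4 # K5) = (8) + (-8) + (0) + (12) + (-2)
= 10

10


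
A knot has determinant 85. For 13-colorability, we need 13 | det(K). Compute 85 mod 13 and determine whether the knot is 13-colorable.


Step 1: A knot is p-colorable if and only if p divides its determinant.
Step 2: Compute 85 mod 13.
85 = 6 * 13 + 7
Step 3: 85 mod 13 = 7
Step 4: The knot is 13-colorable: no

7


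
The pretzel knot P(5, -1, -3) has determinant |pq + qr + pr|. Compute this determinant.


Step 1: Compute pq + qr + pr.
pq = 5*(-1) = -5
qr = (-1)*(-3) = 3
pr = 5*(-3) = -15
pq + qr + pr = -5 + 3 + (-15) = -17
Step 2: Take absolute value.
det(P(5,-1,-3)) = |-17| = 17

17


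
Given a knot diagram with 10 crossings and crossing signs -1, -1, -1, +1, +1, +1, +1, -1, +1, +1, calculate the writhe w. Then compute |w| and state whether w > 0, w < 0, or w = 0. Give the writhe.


Step 1: Count positive crossings (+1).
Positive crossings: 6
Step 2: Count negative crossings (-1).
Negative crossings: 4
Step 3: Writhe = (positive) - (negative)
w = 6 - 4 = 2
Step 4: |w| = 2, and w is positive

2


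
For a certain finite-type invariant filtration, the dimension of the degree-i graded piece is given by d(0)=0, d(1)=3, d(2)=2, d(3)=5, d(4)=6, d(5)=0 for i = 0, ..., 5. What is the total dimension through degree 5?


Total dimension = d(0) + d(1) + ... + d(5)
= 0 + 3 + 2 + 5 + 6 + 0
= 16

16


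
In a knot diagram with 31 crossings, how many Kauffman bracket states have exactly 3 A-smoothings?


We choose which 3 of 31 crossings get A-smoothings.
C(31, 3) = 31! / (3! * 28!)
= 4495

4495


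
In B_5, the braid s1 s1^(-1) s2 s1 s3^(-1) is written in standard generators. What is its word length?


The word length counts the number of generators (including inverses).
Listing each generator: s1, s1^(-1), s2, s1, s3^(-1)
There are 5 generators in this braid word.

5


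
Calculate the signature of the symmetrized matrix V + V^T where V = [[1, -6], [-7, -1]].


Step 1: V + V^T = [[2, -13], [-13, -2]]
Step 2: trace = 0, det = -173
Step 3: Discriminant = 0^2 - 4*(-173) = 692
Step 4: Eigenvalues: 13.1529, -13.1529
Step 5: Signature = (# positive eigenvalues) - (# negative eigenvalues) = 0

0


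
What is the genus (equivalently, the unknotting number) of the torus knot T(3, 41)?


For a torus knot T(p,q), both the unknotting number and genus equal (p-1)(q-1)/2.
= (3-1)(41-1)/2
= 2*40/2
= 80/2 = 40

40


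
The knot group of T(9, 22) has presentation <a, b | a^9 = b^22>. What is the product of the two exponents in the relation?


The relation is a^9 = b^22.
Product of exponents = 9 * 22
= 198

198


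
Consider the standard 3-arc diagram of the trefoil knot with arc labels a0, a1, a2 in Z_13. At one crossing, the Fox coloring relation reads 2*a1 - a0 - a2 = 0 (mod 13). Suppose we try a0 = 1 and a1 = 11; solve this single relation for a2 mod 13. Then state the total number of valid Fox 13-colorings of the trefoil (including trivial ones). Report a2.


Step 1: Apply the given crossing relation 2*a1 - a0 - a2 = 0 (mod 13).
  a2 = 2*a1 - a0 mod 13
  a2 = 2*11 - 1 mod 13
  a2 = 22 - 1 mod 13
  a2 = 21 mod 13 = 8
Step 2: The trefoil has determinant 3.
  Number of Fox p-colorings (p prime) is p^2 if p = 3, else p.
  Since 13 does not divide 3, only trivial (constant) colorings exist.
  (So the trial a0 = 1, a1 = 11 with a0 != a1 does NOT extend to a valid coloring of the whole trefoil: the other two crossing relations require 3*(a1 - a0) = 0 (mod 13), which fails.)
  Total colorings = 13
Step 3: a2 = 8, total Fox 13-colorings = 13

8


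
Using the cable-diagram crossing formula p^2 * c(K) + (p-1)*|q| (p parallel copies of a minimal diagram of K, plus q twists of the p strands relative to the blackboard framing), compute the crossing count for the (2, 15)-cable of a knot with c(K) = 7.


Step 1: Each of the c(K) crossings of the companion diagram becomes p*p = p^2 crossings among the p parallel strands, and each of the |q| twists s_1 s_2 ... s_(p-1) adds (p-1) crossings.
  Crossings = p^2 * c(K) + (p-1)*|q|
Step 2: = 2^2 * 7 + (2-1)*15
Step 3: = 4*7 + 1*15
Step 4: = 28 + 15 = 43

43


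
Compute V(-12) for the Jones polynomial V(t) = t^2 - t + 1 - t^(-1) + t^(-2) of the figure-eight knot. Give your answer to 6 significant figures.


Substituting t = -12 into V(t) = t^2 - t + 1 - t^(-1) + t^(-2):
  (+)t^(2) = 144
  (-)t^(1) = 12
  (+)t^(0) = 1
  (-)t^(-1) = 0.0833333
  (+)t^(-2) = 0.00694444
Sum = (144) + (12) + (1) + (0.0833333) + (0.00694444)
= 157.0902778
Rounded to 6 significant figures: 157.09

157.09


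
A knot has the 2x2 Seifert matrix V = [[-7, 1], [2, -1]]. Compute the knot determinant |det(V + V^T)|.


Step 1: Form V + V^T where V = [[-7, 1], [2, -1]]
  V^T = [[-7, 2], [1, -1]]
  V + V^T = [[-14, 3], [3, -2]]
Step 2: det(V + V^T) = (-14)*(-2) - 3*3
  = 28 - 9 = 19
Step 3: Knot determinant = |det(V + V^T)| = |19| = 19

19


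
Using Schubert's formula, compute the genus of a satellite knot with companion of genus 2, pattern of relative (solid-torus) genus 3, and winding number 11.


Schubert: g(satellite) = g_rel(pattern) + |winding| * g(companion),
where g_rel(pattern) is the genus of the pattern relative to the solid torus.
= 3 + 11 * 2
= 3 + 22 = 25

25


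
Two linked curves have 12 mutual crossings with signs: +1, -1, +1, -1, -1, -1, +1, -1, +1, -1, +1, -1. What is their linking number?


Step 1: Count positive crossings: 5
Step 2: Count negative crossings: 7
Step 3: Sum of signs = 5 - 7 = -2
Step 4: Linking number = sum/2 = -2/2 = -1

-1


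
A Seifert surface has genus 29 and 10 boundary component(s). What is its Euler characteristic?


chi = 2 - 2g - b
= 2 - 2*29 - 10
= 2 - 58 - 10 = -66

-66


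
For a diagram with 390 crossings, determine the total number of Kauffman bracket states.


Each crossing contributes 2 choices (A-smoothing or B-smoothing).
Total states = 2^390 = 2521728396569246669585858566409191283525103313309788586748690777871726193375821479130513040312634601011624191379636224

2521728396569246669585858566409191283525103313309788586748690777871726193375821479130513040312634601011624191379636224


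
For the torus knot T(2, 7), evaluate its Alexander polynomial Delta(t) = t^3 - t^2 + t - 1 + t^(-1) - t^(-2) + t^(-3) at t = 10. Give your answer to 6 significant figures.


Substituting t = 10 into Delta(t) = t^3 - t^2 + t - 1 + t^(-1) - t^(-2) + t^(-3):
Term values: (1000) + (-100) + (10) + (-1) + (0.1) + (-0.01) + (0.001)
Sum = 909.091
Rounded to 6 significant figures: 909.091

909.091


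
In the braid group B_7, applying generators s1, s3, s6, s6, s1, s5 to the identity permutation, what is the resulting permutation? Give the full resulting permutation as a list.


Starting with identity [1, 2, 3, 4, 5, 6, 7].
Apply generators in sequence:
  After s1: [2, 1, 3, 4, 5, 6, 7]
  After s3: [2, 1, 4, 3, 5, 6, 7]
  After s6: [2, 1, 4, 3, 5, 7, 6]
  After s6: [2, 1, 4, 3, 5, 6, 7]
  After s1: [1, 2, 4, 3, 5, 6, 7]
  After s5: [1, 2, 4, 3, 6, 5, 7]
Final permutation: [1, 2, 4, 3, 6, 5, 7]

[1, 2, 4, 3, 6, 5, 7]


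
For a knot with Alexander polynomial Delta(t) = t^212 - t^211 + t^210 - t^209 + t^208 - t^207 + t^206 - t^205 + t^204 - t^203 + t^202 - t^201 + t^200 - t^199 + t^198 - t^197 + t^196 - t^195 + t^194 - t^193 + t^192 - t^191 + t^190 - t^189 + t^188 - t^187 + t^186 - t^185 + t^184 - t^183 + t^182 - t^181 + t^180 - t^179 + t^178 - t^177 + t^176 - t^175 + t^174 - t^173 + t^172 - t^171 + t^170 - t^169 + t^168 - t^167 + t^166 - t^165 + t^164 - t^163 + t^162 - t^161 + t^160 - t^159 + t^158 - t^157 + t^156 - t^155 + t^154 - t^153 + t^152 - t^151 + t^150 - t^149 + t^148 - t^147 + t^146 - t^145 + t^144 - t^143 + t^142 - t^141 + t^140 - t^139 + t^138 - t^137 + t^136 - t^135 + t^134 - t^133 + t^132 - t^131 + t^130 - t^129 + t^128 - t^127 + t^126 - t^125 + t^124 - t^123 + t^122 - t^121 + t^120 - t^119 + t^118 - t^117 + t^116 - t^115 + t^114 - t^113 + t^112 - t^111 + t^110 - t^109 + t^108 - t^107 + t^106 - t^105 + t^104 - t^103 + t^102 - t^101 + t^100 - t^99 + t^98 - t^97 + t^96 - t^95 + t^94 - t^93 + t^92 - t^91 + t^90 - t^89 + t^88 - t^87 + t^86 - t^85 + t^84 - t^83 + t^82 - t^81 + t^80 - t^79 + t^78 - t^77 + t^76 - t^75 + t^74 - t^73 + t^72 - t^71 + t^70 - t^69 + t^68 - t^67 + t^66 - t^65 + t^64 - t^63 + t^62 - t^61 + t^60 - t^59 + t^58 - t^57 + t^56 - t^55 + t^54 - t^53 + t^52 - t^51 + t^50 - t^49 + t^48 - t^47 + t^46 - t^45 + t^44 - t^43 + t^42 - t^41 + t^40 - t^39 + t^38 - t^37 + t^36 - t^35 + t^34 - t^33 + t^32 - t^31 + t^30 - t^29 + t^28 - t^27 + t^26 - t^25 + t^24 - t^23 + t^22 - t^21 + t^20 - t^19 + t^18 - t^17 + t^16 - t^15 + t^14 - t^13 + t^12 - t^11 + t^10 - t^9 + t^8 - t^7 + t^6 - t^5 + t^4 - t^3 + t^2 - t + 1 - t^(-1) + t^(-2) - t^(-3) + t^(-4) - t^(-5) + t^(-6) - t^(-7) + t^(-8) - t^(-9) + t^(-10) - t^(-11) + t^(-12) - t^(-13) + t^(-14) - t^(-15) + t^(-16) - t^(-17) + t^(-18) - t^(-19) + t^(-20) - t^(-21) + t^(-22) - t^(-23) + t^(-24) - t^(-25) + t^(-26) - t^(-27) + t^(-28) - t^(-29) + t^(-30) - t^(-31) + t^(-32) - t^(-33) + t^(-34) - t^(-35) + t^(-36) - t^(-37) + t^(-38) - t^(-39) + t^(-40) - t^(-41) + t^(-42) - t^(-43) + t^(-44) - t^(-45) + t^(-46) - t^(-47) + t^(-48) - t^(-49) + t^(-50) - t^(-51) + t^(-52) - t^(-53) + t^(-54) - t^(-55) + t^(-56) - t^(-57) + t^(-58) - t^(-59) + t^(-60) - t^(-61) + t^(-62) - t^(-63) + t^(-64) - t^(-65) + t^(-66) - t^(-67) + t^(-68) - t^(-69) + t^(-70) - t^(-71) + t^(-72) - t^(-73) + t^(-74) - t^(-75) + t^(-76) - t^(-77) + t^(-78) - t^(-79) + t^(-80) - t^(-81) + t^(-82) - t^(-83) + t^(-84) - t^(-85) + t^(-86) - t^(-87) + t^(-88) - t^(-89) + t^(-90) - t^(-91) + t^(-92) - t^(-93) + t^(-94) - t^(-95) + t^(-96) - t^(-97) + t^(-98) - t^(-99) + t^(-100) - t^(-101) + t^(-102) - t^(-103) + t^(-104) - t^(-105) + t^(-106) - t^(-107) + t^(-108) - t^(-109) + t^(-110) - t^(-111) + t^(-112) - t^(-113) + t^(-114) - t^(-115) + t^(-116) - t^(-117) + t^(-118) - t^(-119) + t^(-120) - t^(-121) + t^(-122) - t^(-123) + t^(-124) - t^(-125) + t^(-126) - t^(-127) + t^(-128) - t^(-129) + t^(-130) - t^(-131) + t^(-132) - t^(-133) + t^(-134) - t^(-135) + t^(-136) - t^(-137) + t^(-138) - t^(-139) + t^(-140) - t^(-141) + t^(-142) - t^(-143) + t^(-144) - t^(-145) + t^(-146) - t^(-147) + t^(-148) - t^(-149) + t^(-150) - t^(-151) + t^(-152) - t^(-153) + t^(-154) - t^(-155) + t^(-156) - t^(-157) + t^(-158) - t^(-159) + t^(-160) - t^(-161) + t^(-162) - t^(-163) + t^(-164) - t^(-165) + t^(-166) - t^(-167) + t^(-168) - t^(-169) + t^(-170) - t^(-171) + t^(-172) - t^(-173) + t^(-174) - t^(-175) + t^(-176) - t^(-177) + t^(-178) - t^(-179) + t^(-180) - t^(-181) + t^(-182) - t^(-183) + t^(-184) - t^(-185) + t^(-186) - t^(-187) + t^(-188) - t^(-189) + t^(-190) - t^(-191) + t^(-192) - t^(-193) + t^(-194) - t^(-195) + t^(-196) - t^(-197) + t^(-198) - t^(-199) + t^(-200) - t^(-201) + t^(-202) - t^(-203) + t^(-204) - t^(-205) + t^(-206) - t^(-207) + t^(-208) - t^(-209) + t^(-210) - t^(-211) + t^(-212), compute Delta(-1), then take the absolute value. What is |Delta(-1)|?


Step 1: The polynomial has 425 terms with alternating signs, exponents from 212 down to -212.
Step 2: Substitute t = -1. The i-th term has coefficient (-1)^i and exponent (m-i),
  so its value is (-1)^i * (-1)^(m-i) = (-1)^m = 1 for every i.
Step 3: All 425 terms equal 1, so Delta(-1) = 425 * (1) = 425
Step 4: |Delta(-1)| = 425

425


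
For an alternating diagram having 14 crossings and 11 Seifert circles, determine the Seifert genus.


For alternating knots, g = (c - s + 1)/2.
= (14 - 11 + 1)/2
= 4/2 = 2

2


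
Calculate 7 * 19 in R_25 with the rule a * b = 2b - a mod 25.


7 * 19 = 2*19 - 7 mod 25
= 38 - 7 mod 25
= 31 mod 25 = 6

6


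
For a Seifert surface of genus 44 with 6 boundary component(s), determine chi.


chi = 2 - 2g - b
= 2 - 2*44 - 6
= 2 - 88 - 6 = -92

-92


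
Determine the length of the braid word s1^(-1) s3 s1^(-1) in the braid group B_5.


The word length counts the number of generators (including inverses).
Listing each generator: s1^(-1), s3, s1^(-1)
There are 3 generators in this braid word.

3


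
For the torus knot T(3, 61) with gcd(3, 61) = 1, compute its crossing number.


For a torus knot T(p, q) with gcd(p,q)=1,
the crossing number is min(p*(q-1), q*(p-1)).
p*(q-1) = 3*60 = 180
q*(p-1) = 61*2 = 122
min(180, 122) = 122

122


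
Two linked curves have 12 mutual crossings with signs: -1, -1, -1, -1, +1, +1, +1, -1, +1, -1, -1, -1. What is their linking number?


Step 1: Count positive crossings: 4
Step 2: Count negative crossings: 8
Step 3: Sum of signs = 4 - 8 = -4
Step 4: Linking number = sum/2 = -4/2 = -2

-2


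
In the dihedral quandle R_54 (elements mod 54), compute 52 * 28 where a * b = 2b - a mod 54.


52 * 28 = 2*28 - 52 mod 54
= 56 - 52 mod 54
= 4 mod 54 = 4

4


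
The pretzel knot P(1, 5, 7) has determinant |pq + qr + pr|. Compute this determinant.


Step 1: Compute pq + qr + pr.
pq = 1*5 = 5
qr = 5*7 = 35
pr = 1*7 = 7
pq + qr + pr = 5 + 35 + 7 = 47
Step 2: Take absolute value.
det(P(1,5,7)) = |47| = 47

47


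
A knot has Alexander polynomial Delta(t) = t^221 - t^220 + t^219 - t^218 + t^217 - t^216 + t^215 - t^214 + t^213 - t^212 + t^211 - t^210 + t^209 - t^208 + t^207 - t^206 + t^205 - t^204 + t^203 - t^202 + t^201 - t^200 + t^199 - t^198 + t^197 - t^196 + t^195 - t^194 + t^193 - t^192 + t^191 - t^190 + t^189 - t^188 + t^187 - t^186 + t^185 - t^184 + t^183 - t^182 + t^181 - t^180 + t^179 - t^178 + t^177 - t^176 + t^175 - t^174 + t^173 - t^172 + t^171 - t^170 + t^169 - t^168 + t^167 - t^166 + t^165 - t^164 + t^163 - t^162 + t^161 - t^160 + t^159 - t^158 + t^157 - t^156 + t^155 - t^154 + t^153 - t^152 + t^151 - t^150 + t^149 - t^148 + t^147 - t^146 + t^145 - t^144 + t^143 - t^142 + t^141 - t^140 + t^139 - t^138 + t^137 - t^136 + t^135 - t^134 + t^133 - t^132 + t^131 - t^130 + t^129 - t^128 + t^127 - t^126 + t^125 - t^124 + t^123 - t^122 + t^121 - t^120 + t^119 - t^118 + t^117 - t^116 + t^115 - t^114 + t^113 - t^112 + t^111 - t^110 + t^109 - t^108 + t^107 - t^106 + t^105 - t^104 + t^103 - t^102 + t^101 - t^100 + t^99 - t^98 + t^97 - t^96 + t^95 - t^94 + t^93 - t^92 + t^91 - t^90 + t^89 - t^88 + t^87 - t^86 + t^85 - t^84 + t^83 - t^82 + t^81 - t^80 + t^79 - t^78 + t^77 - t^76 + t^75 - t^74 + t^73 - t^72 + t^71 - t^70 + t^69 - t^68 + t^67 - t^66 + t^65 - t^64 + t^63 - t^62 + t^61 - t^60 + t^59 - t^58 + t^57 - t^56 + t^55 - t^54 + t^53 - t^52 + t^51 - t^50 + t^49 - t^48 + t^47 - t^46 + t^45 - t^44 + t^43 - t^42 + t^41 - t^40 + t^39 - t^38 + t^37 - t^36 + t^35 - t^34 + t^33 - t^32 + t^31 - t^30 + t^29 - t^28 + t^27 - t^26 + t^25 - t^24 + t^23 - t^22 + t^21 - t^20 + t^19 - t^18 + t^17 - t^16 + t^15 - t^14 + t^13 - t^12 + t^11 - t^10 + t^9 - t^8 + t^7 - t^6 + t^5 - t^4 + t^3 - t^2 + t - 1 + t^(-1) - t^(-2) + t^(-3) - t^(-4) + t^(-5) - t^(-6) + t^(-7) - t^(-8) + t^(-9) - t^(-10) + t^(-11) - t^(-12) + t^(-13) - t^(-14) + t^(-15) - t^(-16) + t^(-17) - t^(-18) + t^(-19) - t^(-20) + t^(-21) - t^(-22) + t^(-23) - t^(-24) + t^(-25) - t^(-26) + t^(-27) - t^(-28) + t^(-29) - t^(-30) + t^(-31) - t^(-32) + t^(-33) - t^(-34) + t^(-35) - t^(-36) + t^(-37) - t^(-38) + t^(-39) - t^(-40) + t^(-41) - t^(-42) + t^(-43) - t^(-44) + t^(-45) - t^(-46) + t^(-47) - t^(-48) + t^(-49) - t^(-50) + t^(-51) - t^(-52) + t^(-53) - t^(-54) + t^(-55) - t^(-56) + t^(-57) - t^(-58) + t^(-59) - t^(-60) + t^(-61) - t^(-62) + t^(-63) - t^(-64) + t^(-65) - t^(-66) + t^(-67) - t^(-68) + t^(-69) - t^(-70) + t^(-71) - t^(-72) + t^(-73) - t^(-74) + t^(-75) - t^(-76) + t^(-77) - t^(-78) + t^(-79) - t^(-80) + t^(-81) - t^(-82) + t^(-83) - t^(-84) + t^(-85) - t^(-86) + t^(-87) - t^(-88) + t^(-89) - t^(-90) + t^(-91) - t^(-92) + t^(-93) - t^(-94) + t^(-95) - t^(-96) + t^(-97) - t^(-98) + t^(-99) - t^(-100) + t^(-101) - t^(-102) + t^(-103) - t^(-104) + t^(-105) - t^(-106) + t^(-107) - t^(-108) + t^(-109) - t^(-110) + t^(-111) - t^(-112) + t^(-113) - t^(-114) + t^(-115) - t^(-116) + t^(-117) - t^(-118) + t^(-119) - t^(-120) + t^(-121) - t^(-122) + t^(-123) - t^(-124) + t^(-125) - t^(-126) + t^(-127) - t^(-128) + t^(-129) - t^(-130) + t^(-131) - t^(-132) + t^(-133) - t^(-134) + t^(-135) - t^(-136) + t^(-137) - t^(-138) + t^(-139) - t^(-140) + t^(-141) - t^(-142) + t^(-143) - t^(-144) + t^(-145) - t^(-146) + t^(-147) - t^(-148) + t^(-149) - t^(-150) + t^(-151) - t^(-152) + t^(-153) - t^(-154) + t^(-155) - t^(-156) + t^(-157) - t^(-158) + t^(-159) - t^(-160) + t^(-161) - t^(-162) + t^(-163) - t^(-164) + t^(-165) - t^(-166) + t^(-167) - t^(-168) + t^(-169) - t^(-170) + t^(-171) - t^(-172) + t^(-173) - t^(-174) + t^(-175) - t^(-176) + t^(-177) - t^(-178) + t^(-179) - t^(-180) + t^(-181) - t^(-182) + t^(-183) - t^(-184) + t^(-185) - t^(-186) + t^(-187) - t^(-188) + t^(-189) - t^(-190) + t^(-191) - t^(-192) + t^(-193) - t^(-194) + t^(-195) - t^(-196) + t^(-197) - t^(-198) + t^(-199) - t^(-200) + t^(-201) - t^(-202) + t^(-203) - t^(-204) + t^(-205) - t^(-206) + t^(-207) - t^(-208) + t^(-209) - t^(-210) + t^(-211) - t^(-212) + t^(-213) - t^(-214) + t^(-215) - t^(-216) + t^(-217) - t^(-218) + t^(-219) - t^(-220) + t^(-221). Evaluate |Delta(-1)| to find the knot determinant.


Step 1: The polynomial has 443 terms with alternating signs, exponents from 221 down to -221.
Step 2: Substitute t = -1. The i-th term has coefficient (-1)^i and exponent (m-i),
  so its value is (-1)^i * (-1)^(m-i) = (-1)^m = -1 for every i.
Step 3: All 443 terms equal -1, so Delta(-1) = 443 * (-1) = -443
Step 4: |Delta(-1)| = 443

443
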